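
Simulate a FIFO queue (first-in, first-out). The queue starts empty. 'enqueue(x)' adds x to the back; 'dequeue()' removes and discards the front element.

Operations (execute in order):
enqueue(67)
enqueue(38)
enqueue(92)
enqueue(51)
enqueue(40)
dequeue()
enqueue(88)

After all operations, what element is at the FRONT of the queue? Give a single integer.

Answer: 38

Derivation:
enqueue(67): queue = [67]
enqueue(38): queue = [67, 38]
enqueue(92): queue = [67, 38, 92]
enqueue(51): queue = [67, 38, 92, 51]
enqueue(40): queue = [67, 38, 92, 51, 40]
dequeue(): queue = [38, 92, 51, 40]
enqueue(88): queue = [38, 92, 51, 40, 88]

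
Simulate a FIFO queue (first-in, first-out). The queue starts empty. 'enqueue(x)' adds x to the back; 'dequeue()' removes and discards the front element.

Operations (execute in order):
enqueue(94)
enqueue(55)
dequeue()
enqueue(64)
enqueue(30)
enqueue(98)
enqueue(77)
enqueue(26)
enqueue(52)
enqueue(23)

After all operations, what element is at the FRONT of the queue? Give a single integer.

Answer: 55

Derivation:
enqueue(94): queue = [94]
enqueue(55): queue = [94, 55]
dequeue(): queue = [55]
enqueue(64): queue = [55, 64]
enqueue(30): queue = [55, 64, 30]
enqueue(98): queue = [55, 64, 30, 98]
enqueue(77): queue = [55, 64, 30, 98, 77]
enqueue(26): queue = [55, 64, 30, 98, 77, 26]
enqueue(52): queue = [55, 64, 30, 98, 77, 26, 52]
enqueue(23): queue = [55, 64, 30, 98, 77, 26, 52, 23]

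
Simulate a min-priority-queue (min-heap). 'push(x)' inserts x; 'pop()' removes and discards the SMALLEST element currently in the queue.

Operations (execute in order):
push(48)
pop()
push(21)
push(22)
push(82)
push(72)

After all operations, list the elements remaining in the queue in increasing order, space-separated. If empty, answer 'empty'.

push(48): heap contents = [48]
pop() → 48: heap contents = []
push(21): heap contents = [21]
push(22): heap contents = [21, 22]
push(82): heap contents = [21, 22, 82]
push(72): heap contents = [21, 22, 72, 82]

Answer: 21 22 72 82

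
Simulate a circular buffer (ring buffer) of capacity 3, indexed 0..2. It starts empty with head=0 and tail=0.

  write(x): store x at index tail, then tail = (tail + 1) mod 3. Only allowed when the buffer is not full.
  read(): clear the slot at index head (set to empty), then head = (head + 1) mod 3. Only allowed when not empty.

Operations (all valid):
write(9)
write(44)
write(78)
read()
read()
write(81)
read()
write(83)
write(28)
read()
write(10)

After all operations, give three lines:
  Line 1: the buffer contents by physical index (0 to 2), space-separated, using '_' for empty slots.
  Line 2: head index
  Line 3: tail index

Answer: 10 83 28
1
1

Derivation:
write(9): buf=[9 _ _], head=0, tail=1, size=1
write(44): buf=[9 44 _], head=0, tail=2, size=2
write(78): buf=[9 44 78], head=0, tail=0, size=3
read(): buf=[_ 44 78], head=1, tail=0, size=2
read(): buf=[_ _ 78], head=2, tail=0, size=1
write(81): buf=[81 _ 78], head=2, tail=1, size=2
read(): buf=[81 _ _], head=0, tail=1, size=1
write(83): buf=[81 83 _], head=0, tail=2, size=2
write(28): buf=[81 83 28], head=0, tail=0, size=3
read(): buf=[_ 83 28], head=1, tail=0, size=2
write(10): buf=[10 83 28], head=1, tail=1, size=3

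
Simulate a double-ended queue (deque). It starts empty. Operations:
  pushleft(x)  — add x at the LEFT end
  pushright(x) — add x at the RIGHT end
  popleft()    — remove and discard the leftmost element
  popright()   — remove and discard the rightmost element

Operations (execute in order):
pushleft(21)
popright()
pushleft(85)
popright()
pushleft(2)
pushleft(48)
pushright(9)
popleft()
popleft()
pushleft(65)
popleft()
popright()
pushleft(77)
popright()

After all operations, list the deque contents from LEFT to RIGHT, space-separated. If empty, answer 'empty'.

pushleft(21): [21]
popright(): []
pushleft(85): [85]
popright(): []
pushleft(2): [2]
pushleft(48): [48, 2]
pushright(9): [48, 2, 9]
popleft(): [2, 9]
popleft(): [9]
pushleft(65): [65, 9]
popleft(): [9]
popright(): []
pushleft(77): [77]
popright(): []

Answer: empty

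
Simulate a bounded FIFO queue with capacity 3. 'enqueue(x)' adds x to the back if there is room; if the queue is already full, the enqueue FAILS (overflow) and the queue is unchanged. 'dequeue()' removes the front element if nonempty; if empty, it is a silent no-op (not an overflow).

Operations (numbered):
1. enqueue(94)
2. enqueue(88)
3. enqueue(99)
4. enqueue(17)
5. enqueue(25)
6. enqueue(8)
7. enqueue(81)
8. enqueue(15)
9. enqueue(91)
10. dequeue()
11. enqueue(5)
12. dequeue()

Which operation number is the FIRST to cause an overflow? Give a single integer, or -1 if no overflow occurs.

1. enqueue(94): size=1
2. enqueue(88): size=2
3. enqueue(99): size=3
4. enqueue(17): size=3=cap → OVERFLOW (fail)
5. enqueue(25): size=3=cap → OVERFLOW (fail)
6. enqueue(8): size=3=cap → OVERFLOW (fail)
7. enqueue(81): size=3=cap → OVERFLOW (fail)
8. enqueue(15): size=3=cap → OVERFLOW (fail)
9. enqueue(91): size=3=cap → OVERFLOW (fail)
10. dequeue(): size=2
11. enqueue(5): size=3
12. dequeue(): size=2

Answer: 4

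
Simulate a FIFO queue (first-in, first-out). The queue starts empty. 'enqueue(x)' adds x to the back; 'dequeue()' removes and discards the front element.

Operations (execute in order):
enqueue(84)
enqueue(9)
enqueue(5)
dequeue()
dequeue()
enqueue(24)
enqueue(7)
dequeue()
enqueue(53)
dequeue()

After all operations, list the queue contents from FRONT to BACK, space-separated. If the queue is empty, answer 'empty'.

Answer: 7 53

Derivation:
enqueue(84): [84]
enqueue(9): [84, 9]
enqueue(5): [84, 9, 5]
dequeue(): [9, 5]
dequeue(): [5]
enqueue(24): [5, 24]
enqueue(7): [5, 24, 7]
dequeue(): [24, 7]
enqueue(53): [24, 7, 53]
dequeue(): [7, 53]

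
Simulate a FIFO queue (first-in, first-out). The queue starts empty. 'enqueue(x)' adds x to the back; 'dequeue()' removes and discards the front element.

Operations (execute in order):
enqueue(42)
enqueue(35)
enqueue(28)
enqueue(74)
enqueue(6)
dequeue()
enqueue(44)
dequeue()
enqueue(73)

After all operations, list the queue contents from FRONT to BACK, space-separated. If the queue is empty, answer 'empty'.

enqueue(42): [42]
enqueue(35): [42, 35]
enqueue(28): [42, 35, 28]
enqueue(74): [42, 35, 28, 74]
enqueue(6): [42, 35, 28, 74, 6]
dequeue(): [35, 28, 74, 6]
enqueue(44): [35, 28, 74, 6, 44]
dequeue(): [28, 74, 6, 44]
enqueue(73): [28, 74, 6, 44, 73]

Answer: 28 74 6 44 73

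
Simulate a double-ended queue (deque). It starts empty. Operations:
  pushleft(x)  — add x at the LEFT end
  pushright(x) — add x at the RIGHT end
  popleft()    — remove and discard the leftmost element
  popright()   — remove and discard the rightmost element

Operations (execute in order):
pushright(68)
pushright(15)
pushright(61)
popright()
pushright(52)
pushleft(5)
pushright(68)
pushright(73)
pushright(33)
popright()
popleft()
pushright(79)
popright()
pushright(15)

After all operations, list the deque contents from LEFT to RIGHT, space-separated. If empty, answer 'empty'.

Answer: 68 15 52 68 73 15

Derivation:
pushright(68): [68]
pushright(15): [68, 15]
pushright(61): [68, 15, 61]
popright(): [68, 15]
pushright(52): [68, 15, 52]
pushleft(5): [5, 68, 15, 52]
pushright(68): [5, 68, 15, 52, 68]
pushright(73): [5, 68, 15, 52, 68, 73]
pushright(33): [5, 68, 15, 52, 68, 73, 33]
popright(): [5, 68, 15, 52, 68, 73]
popleft(): [68, 15, 52, 68, 73]
pushright(79): [68, 15, 52, 68, 73, 79]
popright(): [68, 15, 52, 68, 73]
pushright(15): [68, 15, 52, 68, 73, 15]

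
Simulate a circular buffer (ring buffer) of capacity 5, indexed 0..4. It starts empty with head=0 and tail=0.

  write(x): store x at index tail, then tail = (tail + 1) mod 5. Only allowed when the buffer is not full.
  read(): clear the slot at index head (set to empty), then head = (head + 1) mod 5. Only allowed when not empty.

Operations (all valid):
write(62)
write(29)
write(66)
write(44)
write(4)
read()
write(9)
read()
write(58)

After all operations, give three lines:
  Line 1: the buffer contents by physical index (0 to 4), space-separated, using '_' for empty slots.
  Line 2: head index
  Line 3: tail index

Answer: 9 58 66 44 4
2
2

Derivation:
write(62): buf=[62 _ _ _ _], head=0, tail=1, size=1
write(29): buf=[62 29 _ _ _], head=0, tail=2, size=2
write(66): buf=[62 29 66 _ _], head=0, tail=3, size=3
write(44): buf=[62 29 66 44 _], head=0, tail=4, size=4
write(4): buf=[62 29 66 44 4], head=0, tail=0, size=5
read(): buf=[_ 29 66 44 4], head=1, tail=0, size=4
write(9): buf=[9 29 66 44 4], head=1, tail=1, size=5
read(): buf=[9 _ 66 44 4], head=2, tail=1, size=4
write(58): buf=[9 58 66 44 4], head=2, tail=2, size=5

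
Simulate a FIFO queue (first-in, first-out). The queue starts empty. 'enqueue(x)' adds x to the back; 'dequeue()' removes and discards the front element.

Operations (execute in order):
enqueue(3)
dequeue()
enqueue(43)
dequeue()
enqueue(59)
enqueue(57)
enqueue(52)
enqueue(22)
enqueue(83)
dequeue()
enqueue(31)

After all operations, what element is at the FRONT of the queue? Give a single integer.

Answer: 57

Derivation:
enqueue(3): queue = [3]
dequeue(): queue = []
enqueue(43): queue = [43]
dequeue(): queue = []
enqueue(59): queue = [59]
enqueue(57): queue = [59, 57]
enqueue(52): queue = [59, 57, 52]
enqueue(22): queue = [59, 57, 52, 22]
enqueue(83): queue = [59, 57, 52, 22, 83]
dequeue(): queue = [57, 52, 22, 83]
enqueue(31): queue = [57, 52, 22, 83, 31]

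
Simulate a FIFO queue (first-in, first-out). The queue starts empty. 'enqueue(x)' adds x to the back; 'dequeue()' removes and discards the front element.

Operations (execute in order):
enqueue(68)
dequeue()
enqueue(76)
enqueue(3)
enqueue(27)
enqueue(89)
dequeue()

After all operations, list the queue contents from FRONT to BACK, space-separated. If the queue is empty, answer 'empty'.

Answer: 3 27 89

Derivation:
enqueue(68): [68]
dequeue(): []
enqueue(76): [76]
enqueue(3): [76, 3]
enqueue(27): [76, 3, 27]
enqueue(89): [76, 3, 27, 89]
dequeue(): [3, 27, 89]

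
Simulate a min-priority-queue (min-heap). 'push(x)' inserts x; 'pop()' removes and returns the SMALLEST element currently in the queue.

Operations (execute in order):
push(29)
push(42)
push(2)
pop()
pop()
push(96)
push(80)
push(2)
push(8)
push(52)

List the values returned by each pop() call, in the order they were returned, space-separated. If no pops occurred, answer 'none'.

push(29): heap contents = [29]
push(42): heap contents = [29, 42]
push(2): heap contents = [2, 29, 42]
pop() → 2: heap contents = [29, 42]
pop() → 29: heap contents = [42]
push(96): heap contents = [42, 96]
push(80): heap contents = [42, 80, 96]
push(2): heap contents = [2, 42, 80, 96]
push(8): heap contents = [2, 8, 42, 80, 96]
push(52): heap contents = [2, 8, 42, 52, 80, 96]

Answer: 2 29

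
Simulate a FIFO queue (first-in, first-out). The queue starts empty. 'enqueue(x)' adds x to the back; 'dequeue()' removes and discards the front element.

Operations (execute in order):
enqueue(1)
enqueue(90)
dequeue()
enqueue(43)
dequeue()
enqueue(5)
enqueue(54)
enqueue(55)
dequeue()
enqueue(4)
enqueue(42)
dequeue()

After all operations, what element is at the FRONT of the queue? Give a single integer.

Answer: 54

Derivation:
enqueue(1): queue = [1]
enqueue(90): queue = [1, 90]
dequeue(): queue = [90]
enqueue(43): queue = [90, 43]
dequeue(): queue = [43]
enqueue(5): queue = [43, 5]
enqueue(54): queue = [43, 5, 54]
enqueue(55): queue = [43, 5, 54, 55]
dequeue(): queue = [5, 54, 55]
enqueue(4): queue = [5, 54, 55, 4]
enqueue(42): queue = [5, 54, 55, 4, 42]
dequeue(): queue = [54, 55, 4, 42]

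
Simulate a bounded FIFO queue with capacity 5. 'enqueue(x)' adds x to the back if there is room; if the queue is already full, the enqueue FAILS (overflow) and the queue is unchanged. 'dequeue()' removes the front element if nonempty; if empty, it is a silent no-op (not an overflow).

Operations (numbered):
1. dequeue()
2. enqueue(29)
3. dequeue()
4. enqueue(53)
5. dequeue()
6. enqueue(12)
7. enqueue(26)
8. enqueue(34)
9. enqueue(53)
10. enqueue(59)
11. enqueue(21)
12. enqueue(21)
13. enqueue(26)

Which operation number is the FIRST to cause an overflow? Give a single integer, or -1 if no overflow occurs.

Answer: 11

Derivation:
1. dequeue(): empty, no-op, size=0
2. enqueue(29): size=1
3. dequeue(): size=0
4. enqueue(53): size=1
5. dequeue(): size=0
6. enqueue(12): size=1
7. enqueue(26): size=2
8. enqueue(34): size=3
9. enqueue(53): size=4
10. enqueue(59): size=5
11. enqueue(21): size=5=cap → OVERFLOW (fail)
12. enqueue(21): size=5=cap → OVERFLOW (fail)
13. enqueue(26): size=5=cap → OVERFLOW (fail)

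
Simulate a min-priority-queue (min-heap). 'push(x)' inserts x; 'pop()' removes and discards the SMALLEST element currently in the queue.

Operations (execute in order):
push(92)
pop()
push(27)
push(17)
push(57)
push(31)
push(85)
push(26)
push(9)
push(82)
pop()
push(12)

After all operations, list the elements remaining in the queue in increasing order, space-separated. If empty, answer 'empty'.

push(92): heap contents = [92]
pop() → 92: heap contents = []
push(27): heap contents = [27]
push(17): heap contents = [17, 27]
push(57): heap contents = [17, 27, 57]
push(31): heap contents = [17, 27, 31, 57]
push(85): heap contents = [17, 27, 31, 57, 85]
push(26): heap contents = [17, 26, 27, 31, 57, 85]
push(9): heap contents = [9, 17, 26, 27, 31, 57, 85]
push(82): heap contents = [9, 17, 26, 27, 31, 57, 82, 85]
pop() → 9: heap contents = [17, 26, 27, 31, 57, 82, 85]
push(12): heap contents = [12, 17, 26, 27, 31, 57, 82, 85]

Answer: 12 17 26 27 31 57 82 85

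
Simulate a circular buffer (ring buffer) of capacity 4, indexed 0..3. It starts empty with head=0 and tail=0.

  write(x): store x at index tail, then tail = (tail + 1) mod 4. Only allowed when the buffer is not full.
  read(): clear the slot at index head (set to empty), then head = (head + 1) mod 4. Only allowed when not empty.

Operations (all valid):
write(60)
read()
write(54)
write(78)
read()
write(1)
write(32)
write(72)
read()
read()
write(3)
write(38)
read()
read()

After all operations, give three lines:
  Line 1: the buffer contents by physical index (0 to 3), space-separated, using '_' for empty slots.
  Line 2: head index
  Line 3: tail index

write(60): buf=[60 _ _ _], head=0, tail=1, size=1
read(): buf=[_ _ _ _], head=1, tail=1, size=0
write(54): buf=[_ 54 _ _], head=1, tail=2, size=1
write(78): buf=[_ 54 78 _], head=1, tail=3, size=2
read(): buf=[_ _ 78 _], head=2, tail=3, size=1
write(1): buf=[_ _ 78 1], head=2, tail=0, size=2
write(32): buf=[32 _ 78 1], head=2, tail=1, size=3
write(72): buf=[32 72 78 1], head=2, tail=2, size=4
read(): buf=[32 72 _ 1], head=3, tail=2, size=3
read(): buf=[32 72 _ _], head=0, tail=2, size=2
write(3): buf=[32 72 3 _], head=0, tail=3, size=3
write(38): buf=[32 72 3 38], head=0, tail=0, size=4
read(): buf=[_ 72 3 38], head=1, tail=0, size=3
read(): buf=[_ _ 3 38], head=2, tail=0, size=2

Answer: _ _ 3 38
2
0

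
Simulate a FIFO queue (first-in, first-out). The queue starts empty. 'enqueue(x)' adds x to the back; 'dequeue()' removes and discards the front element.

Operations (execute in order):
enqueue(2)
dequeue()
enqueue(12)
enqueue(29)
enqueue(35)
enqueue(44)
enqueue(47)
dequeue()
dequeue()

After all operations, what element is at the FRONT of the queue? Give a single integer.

Answer: 35

Derivation:
enqueue(2): queue = [2]
dequeue(): queue = []
enqueue(12): queue = [12]
enqueue(29): queue = [12, 29]
enqueue(35): queue = [12, 29, 35]
enqueue(44): queue = [12, 29, 35, 44]
enqueue(47): queue = [12, 29, 35, 44, 47]
dequeue(): queue = [29, 35, 44, 47]
dequeue(): queue = [35, 44, 47]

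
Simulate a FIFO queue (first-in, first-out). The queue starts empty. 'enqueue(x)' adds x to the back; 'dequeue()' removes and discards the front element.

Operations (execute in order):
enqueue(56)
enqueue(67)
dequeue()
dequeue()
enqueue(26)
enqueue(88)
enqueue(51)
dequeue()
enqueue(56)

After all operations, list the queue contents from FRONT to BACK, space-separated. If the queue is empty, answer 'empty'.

enqueue(56): [56]
enqueue(67): [56, 67]
dequeue(): [67]
dequeue(): []
enqueue(26): [26]
enqueue(88): [26, 88]
enqueue(51): [26, 88, 51]
dequeue(): [88, 51]
enqueue(56): [88, 51, 56]

Answer: 88 51 56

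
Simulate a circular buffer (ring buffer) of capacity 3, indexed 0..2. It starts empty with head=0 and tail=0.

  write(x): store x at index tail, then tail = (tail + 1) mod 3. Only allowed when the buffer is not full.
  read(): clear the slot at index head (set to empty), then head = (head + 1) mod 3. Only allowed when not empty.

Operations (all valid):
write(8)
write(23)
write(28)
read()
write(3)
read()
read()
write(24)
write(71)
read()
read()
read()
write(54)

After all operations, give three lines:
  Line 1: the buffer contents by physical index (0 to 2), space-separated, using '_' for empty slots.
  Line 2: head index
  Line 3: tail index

Answer: 54 _ _
0
1

Derivation:
write(8): buf=[8 _ _], head=0, tail=1, size=1
write(23): buf=[8 23 _], head=0, tail=2, size=2
write(28): buf=[8 23 28], head=0, tail=0, size=3
read(): buf=[_ 23 28], head=1, tail=0, size=2
write(3): buf=[3 23 28], head=1, tail=1, size=3
read(): buf=[3 _ 28], head=2, tail=1, size=2
read(): buf=[3 _ _], head=0, tail=1, size=1
write(24): buf=[3 24 _], head=0, tail=2, size=2
write(71): buf=[3 24 71], head=0, tail=0, size=3
read(): buf=[_ 24 71], head=1, tail=0, size=2
read(): buf=[_ _ 71], head=2, tail=0, size=1
read(): buf=[_ _ _], head=0, tail=0, size=0
write(54): buf=[54 _ _], head=0, tail=1, size=1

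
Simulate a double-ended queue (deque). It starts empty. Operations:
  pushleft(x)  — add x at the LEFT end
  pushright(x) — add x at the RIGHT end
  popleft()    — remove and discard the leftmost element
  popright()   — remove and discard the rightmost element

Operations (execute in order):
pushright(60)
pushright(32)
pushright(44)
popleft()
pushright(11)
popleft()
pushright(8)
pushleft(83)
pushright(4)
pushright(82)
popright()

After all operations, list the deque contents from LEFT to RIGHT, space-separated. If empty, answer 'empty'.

Answer: 83 44 11 8 4

Derivation:
pushright(60): [60]
pushright(32): [60, 32]
pushright(44): [60, 32, 44]
popleft(): [32, 44]
pushright(11): [32, 44, 11]
popleft(): [44, 11]
pushright(8): [44, 11, 8]
pushleft(83): [83, 44, 11, 8]
pushright(4): [83, 44, 11, 8, 4]
pushright(82): [83, 44, 11, 8, 4, 82]
popright(): [83, 44, 11, 8, 4]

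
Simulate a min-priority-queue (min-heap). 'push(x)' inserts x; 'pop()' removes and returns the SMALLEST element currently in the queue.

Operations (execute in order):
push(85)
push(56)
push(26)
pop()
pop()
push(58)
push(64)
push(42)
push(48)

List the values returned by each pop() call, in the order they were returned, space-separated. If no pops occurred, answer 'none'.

Answer: 26 56

Derivation:
push(85): heap contents = [85]
push(56): heap contents = [56, 85]
push(26): heap contents = [26, 56, 85]
pop() → 26: heap contents = [56, 85]
pop() → 56: heap contents = [85]
push(58): heap contents = [58, 85]
push(64): heap contents = [58, 64, 85]
push(42): heap contents = [42, 58, 64, 85]
push(48): heap contents = [42, 48, 58, 64, 85]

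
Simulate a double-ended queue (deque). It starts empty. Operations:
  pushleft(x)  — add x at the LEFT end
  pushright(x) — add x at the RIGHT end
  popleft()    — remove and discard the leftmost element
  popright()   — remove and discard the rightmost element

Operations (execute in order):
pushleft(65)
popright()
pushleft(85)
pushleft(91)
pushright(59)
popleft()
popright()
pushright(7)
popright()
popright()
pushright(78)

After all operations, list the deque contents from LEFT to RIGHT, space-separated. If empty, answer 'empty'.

pushleft(65): [65]
popright(): []
pushleft(85): [85]
pushleft(91): [91, 85]
pushright(59): [91, 85, 59]
popleft(): [85, 59]
popright(): [85]
pushright(7): [85, 7]
popright(): [85]
popright(): []
pushright(78): [78]

Answer: 78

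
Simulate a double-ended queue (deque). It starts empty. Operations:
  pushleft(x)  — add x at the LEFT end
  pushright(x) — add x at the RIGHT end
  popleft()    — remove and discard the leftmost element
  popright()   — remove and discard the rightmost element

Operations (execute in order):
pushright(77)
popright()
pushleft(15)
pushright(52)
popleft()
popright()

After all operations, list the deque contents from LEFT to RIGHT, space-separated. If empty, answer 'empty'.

Answer: empty

Derivation:
pushright(77): [77]
popright(): []
pushleft(15): [15]
pushright(52): [15, 52]
popleft(): [52]
popright(): []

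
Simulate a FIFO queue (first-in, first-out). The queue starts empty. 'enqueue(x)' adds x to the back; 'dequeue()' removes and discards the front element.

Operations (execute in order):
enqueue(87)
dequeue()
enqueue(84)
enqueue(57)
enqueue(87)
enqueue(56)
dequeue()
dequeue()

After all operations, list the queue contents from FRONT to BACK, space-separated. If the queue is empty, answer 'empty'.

enqueue(87): [87]
dequeue(): []
enqueue(84): [84]
enqueue(57): [84, 57]
enqueue(87): [84, 57, 87]
enqueue(56): [84, 57, 87, 56]
dequeue(): [57, 87, 56]
dequeue(): [87, 56]

Answer: 87 56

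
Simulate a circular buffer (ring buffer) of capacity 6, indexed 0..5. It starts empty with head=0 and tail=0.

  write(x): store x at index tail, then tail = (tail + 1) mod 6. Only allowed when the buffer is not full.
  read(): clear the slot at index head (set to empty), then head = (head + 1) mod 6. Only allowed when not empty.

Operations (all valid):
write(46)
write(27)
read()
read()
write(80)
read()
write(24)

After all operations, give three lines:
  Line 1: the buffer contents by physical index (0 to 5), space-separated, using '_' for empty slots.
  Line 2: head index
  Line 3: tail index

write(46): buf=[46 _ _ _ _ _], head=0, tail=1, size=1
write(27): buf=[46 27 _ _ _ _], head=0, tail=2, size=2
read(): buf=[_ 27 _ _ _ _], head=1, tail=2, size=1
read(): buf=[_ _ _ _ _ _], head=2, tail=2, size=0
write(80): buf=[_ _ 80 _ _ _], head=2, tail=3, size=1
read(): buf=[_ _ _ _ _ _], head=3, tail=3, size=0
write(24): buf=[_ _ _ 24 _ _], head=3, tail=4, size=1

Answer: _ _ _ 24 _ _
3
4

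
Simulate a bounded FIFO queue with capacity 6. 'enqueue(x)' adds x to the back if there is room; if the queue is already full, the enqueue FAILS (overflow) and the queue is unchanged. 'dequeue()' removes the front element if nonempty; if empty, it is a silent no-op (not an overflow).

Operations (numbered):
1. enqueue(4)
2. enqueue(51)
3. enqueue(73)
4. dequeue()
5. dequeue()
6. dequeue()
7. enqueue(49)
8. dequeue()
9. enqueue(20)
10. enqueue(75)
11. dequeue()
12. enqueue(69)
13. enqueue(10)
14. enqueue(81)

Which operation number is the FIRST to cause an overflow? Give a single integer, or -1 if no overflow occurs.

Answer: -1

Derivation:
1. enqueue(4): size=1
2. enqueue(51): size=2
3. enqueue(73): size=3
4. dequeue(): size=2
5. dequeue(): size=1
6. dequeue(): size=0
7. enqueue(49): size=1
8. dequeue(): size=0
9. enqueue(20): size=1
10. enqueue(75): size=2
11. dequeue(): size=1
12. enqueue(69): size=2
13. enqueue(10): size=3
14. enqueue(81): size=4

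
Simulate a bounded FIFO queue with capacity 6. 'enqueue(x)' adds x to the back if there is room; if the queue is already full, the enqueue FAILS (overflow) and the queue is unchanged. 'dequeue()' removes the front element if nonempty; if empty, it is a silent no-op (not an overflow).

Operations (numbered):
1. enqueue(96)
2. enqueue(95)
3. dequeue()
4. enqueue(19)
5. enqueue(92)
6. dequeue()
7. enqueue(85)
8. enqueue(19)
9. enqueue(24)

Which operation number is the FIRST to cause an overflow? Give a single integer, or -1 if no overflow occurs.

Answer: -1

Derivation:
1. enqueue(96): size=1
2. enqueue(95): size=2
3. dequeue(): size=1
4. enqueue(19): size=2
5. enqueue(92): size=3
6. dequeue(): size=2
7. enqueue(85): size=3
8. enqueue(19): size=4
9. enqueue(24): size=5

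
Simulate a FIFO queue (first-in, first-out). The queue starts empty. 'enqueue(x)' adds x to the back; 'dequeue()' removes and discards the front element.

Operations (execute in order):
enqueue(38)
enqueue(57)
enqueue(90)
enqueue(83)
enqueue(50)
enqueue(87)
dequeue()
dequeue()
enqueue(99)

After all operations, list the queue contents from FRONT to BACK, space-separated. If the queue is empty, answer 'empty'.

enqueue(38): [38]
enqueue(57): [38, 57]
enqueue(90): [38, 57, 90]
enqueue(83): [38, 57, 90, 83]
enqueue(50): [38, 57, 90, 83, 50]
enqueue(87): [38, 57, 90, 83, 50, 87]
dequeue(): [57, 90, 83, 50, 87]
dequeue(): [90, 83, 50, 87]
enqueue(99): [90, 83, 50, 87, 99]

Answer: 90 83 50 87 99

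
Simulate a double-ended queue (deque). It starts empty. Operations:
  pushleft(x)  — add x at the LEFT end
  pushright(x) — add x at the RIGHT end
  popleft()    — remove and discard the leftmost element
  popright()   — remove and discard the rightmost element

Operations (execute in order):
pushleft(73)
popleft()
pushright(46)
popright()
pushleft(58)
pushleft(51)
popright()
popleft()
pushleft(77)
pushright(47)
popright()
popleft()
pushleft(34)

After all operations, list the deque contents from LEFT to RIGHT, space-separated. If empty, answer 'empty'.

pushleft(73): [73]
popleft(): []
pushright(46): [46]
popright(): []
pushleft(58): [58]
pushleft(51): [51, 58]
popright(): [51]
popleft(): []
pushleft(77): [77]
pushright(47): [77, 47]
popright(): [77]
popleft(): []
pushleft(34): [34]

Answer: 34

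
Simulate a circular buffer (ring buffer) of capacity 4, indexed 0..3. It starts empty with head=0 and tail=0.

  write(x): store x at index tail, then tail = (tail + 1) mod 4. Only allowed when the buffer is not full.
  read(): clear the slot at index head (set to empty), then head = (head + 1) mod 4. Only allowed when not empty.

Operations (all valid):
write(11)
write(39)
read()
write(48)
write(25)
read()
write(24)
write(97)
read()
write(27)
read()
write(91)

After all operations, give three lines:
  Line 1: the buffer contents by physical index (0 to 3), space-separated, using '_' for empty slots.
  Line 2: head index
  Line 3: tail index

Answer: 24 97 27 91
0
0

Derivation:
write(11): buf=[11 _ _ _], head=0, tail=1, size=1
write(39): buf=[11 39 _ _], head=0, tail=2, size=2
read(): buf=[_ 39 _ _], head=1, tail=2, size=1
write(48): buf=[_ 39 48 _], head=1, tail=3, size=2
write(25): buf=[_ 39 48 25], head=1, tail=0, size=3
read(): buf=[_ _ 48 25], head=2, tail=0, size=2
write(24): buf=[24 _ 48 25], head=2, tail=1, size=3
write(97): buf=[24 97 48 25], head=2, tail=2, size=4
read(): buf=[24 97 _ 25], head=3, tail=2, size=3
write(27): buf=[24 97 27 25], head=3, tail=3, size=4
read(): buf=[24 97 27 _], head=0, tail=3, size=3
write(91): buf=[24 97 27 91], head=0, tail=0, size=4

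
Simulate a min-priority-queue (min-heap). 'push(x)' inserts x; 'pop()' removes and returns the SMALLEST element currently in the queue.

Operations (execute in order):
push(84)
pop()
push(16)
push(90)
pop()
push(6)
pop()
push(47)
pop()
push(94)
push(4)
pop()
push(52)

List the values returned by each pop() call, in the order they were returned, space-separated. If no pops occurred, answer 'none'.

Answer: 84 16 6 47 4

Derivation:
push(84): heap contents = [84]
pop() → 84: heap contents = []
push(16): heap contents = [16]
push(90): heap contents = [16, 90]
pop() → 16: heap contents = [90]
push(6): heap contents = [6, 90]
pop() → 6: heap contents = [90]
push(47): heap contents = [47, 90]
pop() → 47: heap contents = [90]
push(94): heap contents = [90, 94]
push(4): heap contents = [4, 90, 94]
pop() → 4: heap contents = [90, 94]
push(52): heap contents = [52, 90, 94]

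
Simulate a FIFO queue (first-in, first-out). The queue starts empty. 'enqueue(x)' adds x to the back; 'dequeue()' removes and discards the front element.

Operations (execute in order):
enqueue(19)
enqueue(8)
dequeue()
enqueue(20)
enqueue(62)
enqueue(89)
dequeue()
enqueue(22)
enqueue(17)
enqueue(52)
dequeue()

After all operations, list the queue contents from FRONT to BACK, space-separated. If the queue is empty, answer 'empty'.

Answer: 62 89 22 17 52

Derivation:
enqueue(19): [19]
enqueue(8): [19, 8]
dequeue(): [8]
enqueue(20): [8, 20]
enqueue(62): [8, 20, 62]
enqueue(89): [8, 20, 62, 89]
dequeue(): [20, 62, 89]
enqueue(22): [20, 62, 89, 22]
enqueue(17): [20, 62, 89, 22, 17]
enqueue(52): [20, 62, 89, 22, 17, 52]
dequeue(): [62, 89, 22, 17, 52]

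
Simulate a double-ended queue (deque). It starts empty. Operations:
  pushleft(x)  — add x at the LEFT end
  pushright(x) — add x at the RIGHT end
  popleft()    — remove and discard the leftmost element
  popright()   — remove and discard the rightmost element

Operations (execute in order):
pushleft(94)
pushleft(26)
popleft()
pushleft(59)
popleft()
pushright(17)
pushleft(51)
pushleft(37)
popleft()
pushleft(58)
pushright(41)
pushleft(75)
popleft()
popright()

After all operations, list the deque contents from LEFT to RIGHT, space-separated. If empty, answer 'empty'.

pushleft(94): [94]
pushleft(26): [26, 94]
popleft(): [94]
pushleft(59): [59, 94]
popleft(): [94]
pushright(17): [94, 17]
pushleft(51): [51, 94, 17]
pushleft(37): [37, 51, 94, 17]
popleft(): [51, 94, 17]
pushleft(58): [58, 51, 94, 17]
pushright(41): [58, 51, 94, 17, 41]
pushleft(75): [75, 58, 51, 94, 17, 41]
popleft(): [58, 51, 94, 17, 41]
popright(): [58, 51, 94, 17]

Answer: 58 51 94 17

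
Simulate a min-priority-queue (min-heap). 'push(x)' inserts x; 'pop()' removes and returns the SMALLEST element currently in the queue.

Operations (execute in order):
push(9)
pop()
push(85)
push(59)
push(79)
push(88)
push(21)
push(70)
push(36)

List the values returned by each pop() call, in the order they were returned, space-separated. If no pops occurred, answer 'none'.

push(9): heap contents = [9]
pop() → 9: heap contents = []
push(85): heap contents = [85]
push(59): heap contents = [59, 85]
push(79): heap contents = [59, 79, 85]
push(88): heap contents = [59, 79, 85, 88]
push(21): heap contents = [21, 59, 79, 85, 88]
push(70): heap contents = [21, 59, 70, 79, 85, 88]
push(36): heap contents = [21, 36, 59, 70, 79, 85, 88]

Answer: 9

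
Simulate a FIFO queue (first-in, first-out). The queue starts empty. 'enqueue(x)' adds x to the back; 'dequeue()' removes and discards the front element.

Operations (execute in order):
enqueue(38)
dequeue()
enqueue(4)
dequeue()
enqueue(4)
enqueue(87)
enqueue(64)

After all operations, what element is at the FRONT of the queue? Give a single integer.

Answer: 4

Derivation:
enqueue(38): queue = [38]
dequeue(): queue = []
enqueue(4): queue = [4]
dequeue(): queue = []
enqueue(4): queue = [4]
enqueue(87): queue = [4, 87]
enqueue(64): queue = [4, 87, 64]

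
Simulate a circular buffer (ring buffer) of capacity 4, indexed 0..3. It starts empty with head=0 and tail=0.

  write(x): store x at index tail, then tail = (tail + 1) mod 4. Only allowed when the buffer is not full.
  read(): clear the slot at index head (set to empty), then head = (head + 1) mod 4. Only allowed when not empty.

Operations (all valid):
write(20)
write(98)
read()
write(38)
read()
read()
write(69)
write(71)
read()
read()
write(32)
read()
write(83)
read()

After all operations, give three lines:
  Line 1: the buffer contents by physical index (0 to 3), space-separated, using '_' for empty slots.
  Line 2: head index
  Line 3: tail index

Answer: _ _ _ _
3
3

Derivation:
write(20): buf=[20 _ _ _], head=0, tail=1, size=1
write(98): buf=[20 98 _ _], head=0, tail=2, size=2
read(): buf=[_ 98 _ _], head=1, tail=2, size=1
write(38): buf=[_ 98 38 _], head=1, tail=3, size=2
read(): buf=[_ _ 38 _], head=2, tail=3, size=1
read(): buf=[_ _ _ _], head=3, tail=3, size=0
write(69): buf=[_ _ _ 69], head=3, tail=0, size=1
write(71): buf=[71 _ _ 69], head=3, tail=1, size=2
read(): buf=[71 _ _ _], head=0, tail=1, size=1
read(): buf=[_ _ _ _], head=1, tail=1, size=0
write(32): buf=[_ 32 _ _], head=1, tail=2, size=1
read(): buf=[_ _ _ _], head=2, tail=2, size=0
write(83): buf=[_ _ 83 _], head=2, tail=3, size=1
read(): buf=[_ _ _ _], head=3, tail=3, size=0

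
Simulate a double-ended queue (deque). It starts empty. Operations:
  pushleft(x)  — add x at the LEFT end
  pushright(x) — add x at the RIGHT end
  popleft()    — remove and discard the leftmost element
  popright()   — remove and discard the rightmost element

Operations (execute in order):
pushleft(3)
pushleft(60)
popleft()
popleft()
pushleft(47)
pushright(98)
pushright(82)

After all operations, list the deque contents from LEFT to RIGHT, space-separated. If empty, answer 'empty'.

pushleft(3): [3]
pushleft(60): [60, 3]
popleft(): [3]
popleft(): []
pushleft(47): [47]
pushright(98): [47, 98]
pushright(82): [47, 98, 82]

Answer: 47 98 82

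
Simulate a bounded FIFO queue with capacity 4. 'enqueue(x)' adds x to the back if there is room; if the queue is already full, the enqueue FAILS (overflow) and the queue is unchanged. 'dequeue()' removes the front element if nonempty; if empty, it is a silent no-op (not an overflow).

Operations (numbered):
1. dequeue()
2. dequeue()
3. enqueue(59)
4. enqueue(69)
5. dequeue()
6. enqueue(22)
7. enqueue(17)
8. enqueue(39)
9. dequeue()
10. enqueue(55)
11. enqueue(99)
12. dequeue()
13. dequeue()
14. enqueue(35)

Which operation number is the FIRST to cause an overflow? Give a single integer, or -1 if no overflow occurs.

1. dequeue(): empty, no-op, size=0
2. dequeue(): empty, no-op, size=0
3. enqueue(59): size=1
4. enqueue(69): size=2
5. dequeue(): size=1
6. enqueue(22): size=2
7. enqueue(17): size=3
8. enqueue(39): size=4
9. dequeue(): size=3
10. enqueue(55): size=4
11. enqueue(99): size=4=cap → OVERFLOW (fail)
12. dequeue(): size=3
13. dequeue(): size=2
14. enqueue(35): size=3

Answer: 11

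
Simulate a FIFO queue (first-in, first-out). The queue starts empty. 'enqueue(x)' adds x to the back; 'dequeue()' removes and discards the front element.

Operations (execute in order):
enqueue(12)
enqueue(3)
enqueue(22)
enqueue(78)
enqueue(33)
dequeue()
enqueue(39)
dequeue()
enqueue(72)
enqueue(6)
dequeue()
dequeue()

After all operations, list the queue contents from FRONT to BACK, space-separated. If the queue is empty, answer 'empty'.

Answer: 33 39 72 6

Derivation:
enqueue(12): [12]
enqueue(3): [12, 3]
enqueue(22): [12, 3, 22]
enqueue(78): [12, 3, 22, 78]
enqueue(33): [12, 3, 22, 78, 33]
dequeue(): [3, 22, 78, 33]
enqueue(39): [3, 22, 78, 33, 39]
dequeue(): [22, 78, 33, 39]
enqueue(72): [22, 78, 33, 39, 72]
enqueue(6): [22, 78, 33, 39, 72, 6]
dequeue(): [78, 33, 39, 72, 6]
dequeue(): [33, 39, 72, 6]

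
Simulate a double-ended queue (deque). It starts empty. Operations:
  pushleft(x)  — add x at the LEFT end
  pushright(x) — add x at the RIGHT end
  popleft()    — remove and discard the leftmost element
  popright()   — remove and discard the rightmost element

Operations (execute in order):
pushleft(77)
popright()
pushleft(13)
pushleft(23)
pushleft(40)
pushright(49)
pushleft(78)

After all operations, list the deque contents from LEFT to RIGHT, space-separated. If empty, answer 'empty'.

Answer: 78 40 23 13 49

Derivation:
pushleft(77): [77]
popright(): []
pushleft(13): [13]
pushleft(23): [23, 13]
pushleft(40): [40, 23, 13]
pushright(49): [40, 23, 13, 49]
pushleft(78): [78, 40, 23, 13, 49]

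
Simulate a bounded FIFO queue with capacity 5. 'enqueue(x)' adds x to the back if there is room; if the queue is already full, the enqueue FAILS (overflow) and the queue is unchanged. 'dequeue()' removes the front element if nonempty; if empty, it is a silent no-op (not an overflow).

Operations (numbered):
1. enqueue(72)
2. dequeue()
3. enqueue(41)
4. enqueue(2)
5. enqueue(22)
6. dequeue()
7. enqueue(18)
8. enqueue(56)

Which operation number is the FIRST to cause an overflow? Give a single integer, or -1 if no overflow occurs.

Answer: -1

Derivation:
1. enqueue(72): size=1
2. dequeue(): size=0
3. enqueue(41): size=1
4. enqueue(2): size=2
5. enqueue(22): size=3
6. dequeue(): size=2
7. enqueue(18): size=3
8. enqueue(56): size=4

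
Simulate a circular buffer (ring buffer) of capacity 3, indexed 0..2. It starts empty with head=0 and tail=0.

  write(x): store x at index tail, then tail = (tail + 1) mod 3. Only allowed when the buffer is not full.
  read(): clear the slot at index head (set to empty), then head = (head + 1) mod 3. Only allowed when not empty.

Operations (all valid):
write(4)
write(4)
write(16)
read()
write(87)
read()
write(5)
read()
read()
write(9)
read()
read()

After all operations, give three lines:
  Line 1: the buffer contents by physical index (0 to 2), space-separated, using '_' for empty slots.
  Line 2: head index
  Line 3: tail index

write(4): buf=[4 _ _], head=0, tail=1, size=1
write(4): buf=[4 4 _], head=0, tail=2, size=2
write(16): buf=[4 4 16], head=0, tail=0, size=3
read(): buf=[_ 4 16], head=1, tail=0, size=2
write(87): buf=[87 4 16], head=1, tail=1, size=3
read(): buf=[87 _ 16], head=2, tail=1, size=2
write(5): buf=[87 5 16], head=2, tail=2, size=3
read(): buf=[87 5 _], head=0, tail=2, size=2
read(): buf=[_ 5 _], head=1, tail=2, size=1
write(9): buf=[_ 5 9], head=1, tail=0, size=2
read(): buf=[_ _ 9], head=2, tail=0, size=1
read(): buf=[_ _ _], head=0, tail=0, size=0

Answer: _ _ _
0
0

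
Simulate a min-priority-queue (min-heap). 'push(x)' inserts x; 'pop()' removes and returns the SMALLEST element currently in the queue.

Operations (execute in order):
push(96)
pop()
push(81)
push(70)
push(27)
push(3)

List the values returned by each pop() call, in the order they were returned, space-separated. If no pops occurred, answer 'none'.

push(96): heap contents = [96]
pop() → 96: heap contents = []
push(81): heap contents = [81]
push(70): heap contents = [70, 81]
push(27): heap contents = [27, 70, 81]
push(3): heap contents = [3, 27, 70, 81]

Answer: 96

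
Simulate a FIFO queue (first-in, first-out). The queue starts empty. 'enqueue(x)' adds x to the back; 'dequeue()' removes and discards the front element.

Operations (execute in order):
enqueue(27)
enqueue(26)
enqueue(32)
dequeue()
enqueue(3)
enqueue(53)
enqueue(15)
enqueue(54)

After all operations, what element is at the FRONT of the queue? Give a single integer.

Answer: 26

Derivation:
enqueue(27): queue = [27]
enqueue(26): queue = [27, 26]
enqueue(32): queue = [27, 26, 32]
dequeue(): queue = [26, 32]
enqueue(3): queue = [26, 32, 3]
enqueue(53): queue = [26, 32, 3, 53]
enqueue(15): queue = [26, 32, 3, 53, 15]
enqueue(54): queue = [26, 32, 3, 53, 15, 54]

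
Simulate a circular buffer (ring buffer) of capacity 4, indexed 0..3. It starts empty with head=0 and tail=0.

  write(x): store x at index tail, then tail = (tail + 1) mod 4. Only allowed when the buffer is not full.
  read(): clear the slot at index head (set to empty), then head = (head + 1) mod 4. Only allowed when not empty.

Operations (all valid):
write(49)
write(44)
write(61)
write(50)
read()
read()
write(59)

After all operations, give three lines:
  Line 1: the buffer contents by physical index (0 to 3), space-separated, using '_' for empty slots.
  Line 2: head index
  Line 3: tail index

Answer: 59 _ 61 50
2
1

Derivation:
write(49): buf=[49 _ _ _], head=0, tail=1, size=1
write(44): buf=[49 44 _ _], head=0, tail=2, size=2
write(61): buf=[49 44 61 _], head=0, tail=3, size=3
write(50): buf=[49 44 61 50], head=0, tail=0, size=4
read(): buf=[_ 44 61 50], head=1, tail=0, size=3
read(): buf=[_ _ 61 50], head=2, tail=0, size=2
write(59): buf=[59 _ 61 50], head=2, tail=1, size=3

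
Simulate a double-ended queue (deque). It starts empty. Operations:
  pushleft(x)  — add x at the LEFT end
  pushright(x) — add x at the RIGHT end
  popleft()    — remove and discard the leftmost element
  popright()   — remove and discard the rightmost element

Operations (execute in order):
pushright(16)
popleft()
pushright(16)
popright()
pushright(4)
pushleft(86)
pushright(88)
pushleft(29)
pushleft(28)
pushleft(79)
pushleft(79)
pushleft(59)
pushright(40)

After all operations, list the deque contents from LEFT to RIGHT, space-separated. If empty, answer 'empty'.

Answer: 59 79 79 28 29 86 4 88 40

Derivation:
pushright(16): [16]
popleft(): []
pushright(16): [16]
popright(): []
pushright(4): [4]
pushleft(86): [86, 4]
pushright(88): [86, 4, 88]
pushleft(29): [29, 86, 4, 88]
pushleft(28): [28, 29, 86, 4, 88]
pushleft(79): [79, 28, 29, 86, 4, 88]
pushleft(79): [79, 79, 28, 29, 86, 4, 88]
pushleft(59): [59, 79, 79, 28, 29, 86, 4, 88]
pushright(40): [59, 79, 79, 28, 29, 86, 4, 88, 40]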